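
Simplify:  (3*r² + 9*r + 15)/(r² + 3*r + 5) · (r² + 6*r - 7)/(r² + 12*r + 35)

Factor: 3*r² + 9*r + 15 = 3·(r² + 3*r + 5);  r² + 6*r - 7 = (r + 7)·(r - 1);  r² + 12*r + 35 = (r + 7)·(r + 5)
Cancel the common factors (r² + 3*r + 5), (r + 7).

(3*r - 3)/(r + 5)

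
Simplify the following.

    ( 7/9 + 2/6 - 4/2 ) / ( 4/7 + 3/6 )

Numerator: 7/9 + 2/6 - 4/2 = -8/9
Denominator: 4/7 + 3/6 = 15/14
Divide: (-8/9) · (14/15) = -112/135

-112/135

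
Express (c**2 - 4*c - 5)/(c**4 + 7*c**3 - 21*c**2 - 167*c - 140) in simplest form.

1/(c**2 + 11*c + 28)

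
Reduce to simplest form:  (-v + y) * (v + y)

-v^2 + y^2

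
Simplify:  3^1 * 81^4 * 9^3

3^23

3^1 = 3^1; 81^4 = 3^16; 9^3 = 3^6
Combine exponents: 3^23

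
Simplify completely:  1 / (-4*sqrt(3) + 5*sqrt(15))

Multiply numerator and denominator by 4*sqrt(3) + 5*sqrt(15).
Denominator becomes 327; numerator becomes 4*sqrt(3) + 5*sqrt(15).

(4*sqrt(3) + 5*sqrt(15))/327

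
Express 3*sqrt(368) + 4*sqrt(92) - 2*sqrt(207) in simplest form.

14*sqrt(23)

3*sqrt(368) = 12*sqrt(23); 4*sqrt(92) = 8*sqrt(23); 2*sqrt(207) = 6*sqrt(23)
Combine: (12 + 8 - 6)·sqrt(23) = 14*sqrt(23)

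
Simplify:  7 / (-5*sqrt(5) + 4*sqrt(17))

(5*sqrt(5) + 4*sqrt(17))/21

Multiply numerator and denominator by 5*sqrt(5) + 4*sqrt(17).
Denominator becomes 147; numerator becomes 35*sqrt(5) + 28*sqrt(17).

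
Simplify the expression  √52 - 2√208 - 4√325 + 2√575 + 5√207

√52 = 2*√13; 2√208 = 8*√13; 4√325 = 20*√13; 2√575 = 10*√23; 5√207 = 15*√23

-26*√13 + 25*√23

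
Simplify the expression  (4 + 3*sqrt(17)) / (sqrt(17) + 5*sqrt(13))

Multiply numerator and denominator by -5*sqrt(13) + sqrt(17).
Denominator becomes -308; numerator becomes -15*sqrt(221) - 20*sqrt(13) + 4*sqrt(17) + 51.

(-51 - 4*sqrt(17) + 20*sqrt(13) + 15*sqrt(221))/308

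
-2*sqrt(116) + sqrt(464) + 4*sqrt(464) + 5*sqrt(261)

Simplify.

2*sqrt(116) = 4*sqrt(29); sqrt(464) = 4*sqrt(29); 4*sqrt(464) = 16*sqrt(29); 5*sqrt(261) = 15*sqrt(29)
Combine: (-4 + 4 + 16 + 15)·sqrt(29) = 31*sqrt(29)

31*sqrt(29)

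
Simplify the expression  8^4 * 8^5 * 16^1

2^31

8^4 = 2^12; 8^5 = 2^15; 16^1 = 2^4
Combine exponents: 2^31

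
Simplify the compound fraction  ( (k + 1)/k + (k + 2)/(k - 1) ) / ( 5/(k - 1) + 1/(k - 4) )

Numerator: (k + 1)/k + (k + 2)/(k - 1) = (2*k² + 2*k - 1)/(k² - k)
Denominator: 5/(k - 1) + 1/(k - 4) = (6*k - 21)/(k² - 5*k + 4)
Divide: ((2*k² + 2*k - 1)/(k² - k)) · ((k² - 5*k + 4)/(6*k - 21)) = (2*k³ - 6*k² - 9*k + 4)/(6*k² - 21*k)

(2*k³ - 6*k² - 9*k + 4)/(6*k² - 21*k)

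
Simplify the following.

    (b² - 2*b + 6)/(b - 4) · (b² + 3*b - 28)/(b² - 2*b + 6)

b + 7

Factor: b² + 3*b - 28 = (b - 4)·(b + 7)
Cancel the common factors (b² - 2*b + 6), (b - 4).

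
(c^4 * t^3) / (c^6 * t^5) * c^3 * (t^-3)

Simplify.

c/t^5

Quotient: (c^-2) * (t^-2)
Multiply by c^3 * (t^-3): add exponents.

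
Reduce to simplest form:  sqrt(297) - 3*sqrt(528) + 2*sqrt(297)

sqrt(297) = 3*sqrt(33); 3*sqrt(528) = 12*sqrt(33); 2*sqrt(297) = 6*sqrt(33)
Combine: (3 - 12 + 6)·sqrt(33) = -3*sqrt(33)

-3*sqrt(33)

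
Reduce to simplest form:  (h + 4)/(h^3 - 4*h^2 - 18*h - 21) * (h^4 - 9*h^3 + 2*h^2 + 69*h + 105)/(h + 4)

h - 5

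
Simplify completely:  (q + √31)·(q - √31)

q² - 31

Difference of squares with P = q, Q = √31.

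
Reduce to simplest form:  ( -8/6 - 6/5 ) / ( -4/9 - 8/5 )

57/46

Numerator: -8/6 - 6/5 = -38/15
Denominator: -4/9 - 8/5 = -92/45
Divide: (-38/15) · (-45/92) = 57/46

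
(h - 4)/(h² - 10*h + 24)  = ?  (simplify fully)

Factor: h² - 10*h + 24 = (h - 6)·(h - 4)
Cancel the common factor (h - 4).

1/(h - 6)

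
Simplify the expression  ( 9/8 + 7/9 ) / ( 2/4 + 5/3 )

Numerator: 9/8 + 7/9 = 137/72
Denominator: 2/4 + 5/3 = 13/6
Divide: (137/72) · (6/13) = 137/156

137/156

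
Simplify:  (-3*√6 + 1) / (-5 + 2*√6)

31 + 13*√6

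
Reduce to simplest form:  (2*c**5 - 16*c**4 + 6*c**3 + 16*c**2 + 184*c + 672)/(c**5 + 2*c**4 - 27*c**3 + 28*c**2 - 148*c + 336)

(2*c**2 - 10*c - 28)/(c**2 + 5*c - 14)

Factor: 2*c**5 - 16*c**4 + 6*c**3 + 16*c**2 + 184*c + 672 = 2*(c - 4)*(c**2 + c + 6)*(c + 2)*(c - 7);  c**5 + 2*c**4 - 27*c**3 + 28*c**2 - 148*c + 336 = (c - 4)*(c + 7)*(c**2 + c + 6)*(c - 2)
Cancel the common factors (c**2 + c + 6), (c - 4).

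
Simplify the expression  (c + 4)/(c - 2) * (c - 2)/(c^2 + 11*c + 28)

1/(c + 7)

Factor: c^2 + 11*c + 28 = (c + 4)*(c + 7)
Cancel the common factors (c - 2), (c + 4).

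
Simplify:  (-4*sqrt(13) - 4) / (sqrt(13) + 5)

(-4*sqrt(13) + 8)/3

Multiply numerator and denominator by -sqrt(13) + 5.
Denominator becomes 12; numerator becomes -16*sqrt(13) + 32.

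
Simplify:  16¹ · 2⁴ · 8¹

2^11

16¹ = 2^4; 2⁴ = 2^4; 8¹ = 2^3
Combine exponents: 2^11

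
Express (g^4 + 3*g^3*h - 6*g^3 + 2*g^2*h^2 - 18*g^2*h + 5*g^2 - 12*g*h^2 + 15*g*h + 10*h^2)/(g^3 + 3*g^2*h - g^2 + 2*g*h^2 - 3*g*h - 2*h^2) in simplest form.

Factor: g^4 + 3*g^3*h - 6*g^3 + 2*g^2*h^2 - 18*g^2*h + 5*g^2 - 12*g*h^2 + 15*g*h + 10*h^2 = (g - 5)*(g + h)*(g - 1)*(g + 2*h);  g^3 + 3*g^2*h - g^2 + 2*g*h^2 - 3*g*h - 2*h^2 = (g + 2*h)*(g - 1)*(g + h)
Cancel the common factors (g - 1), (g + h), (g + 2*h).

g - 5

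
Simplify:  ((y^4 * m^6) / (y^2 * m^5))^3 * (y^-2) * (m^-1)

Inside the bracket: y^2 * m^1
Raise to the power 3: y^6 * m^3
Multiply by (y^-2) * (m^-1): add exponents.

m^2*y^4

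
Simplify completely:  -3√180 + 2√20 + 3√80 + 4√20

3√180 = 18*√5; 2√20 = 4*√5; 3√80 = 12*√5; 4√20 = 8*√5
Combine: (-18 + 4 + 12 + 8)·√5 = 6*√5

6*√5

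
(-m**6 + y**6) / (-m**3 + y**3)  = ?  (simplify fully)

m**3 + y**3

-m**6 + y**6 factors as (-m + y)*(m + y)*(m**2 - m*y + y**2)*(m**2 + m*y + y**2).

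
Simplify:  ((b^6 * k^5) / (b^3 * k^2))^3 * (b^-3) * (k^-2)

b^6*k^7

Inside the bracket: b^3 * k^3
Raise to the power 3: b^9 * k^9
Multiply by (b^-3) * (k^-2): add exponents.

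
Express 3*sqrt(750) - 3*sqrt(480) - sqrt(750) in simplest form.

-2*sqrt(30)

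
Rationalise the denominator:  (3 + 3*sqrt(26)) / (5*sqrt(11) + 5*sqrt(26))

Multiply numerator and denominator by -5*sqrt(11) + 5*sqrt(26).
Denominator becomes 375; numerator becomes -15*sqrt(286) - 15*sqrt(11) + 15*sqrt(26) + 390.

(-sqrt(286) - sqrt(11) + sqrt(26) + 26)/25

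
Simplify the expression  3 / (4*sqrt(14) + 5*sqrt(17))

(-4*sqrt(14) + 5*sqrt(17))/67

Multiply numerator and denominator by -4*sqrt(14) + 5*sqrt(17).
Denominator becomes 201; numerator becomes -12*sqrt(14) + 15*sqrt(17).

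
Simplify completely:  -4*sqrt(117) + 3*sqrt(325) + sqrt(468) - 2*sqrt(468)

-3*sqrt(13)

4*sqrt(117) = 12*sqrt(13); 3*sqrt(325) = 15*sqrt(13); sqrt(468) = 6*sqrt(13); 2*sqrt(468) = 12*sqrt(13)
Combine: (-12 + 15 + 6 - 12)·sqrt(13) = -3*sqrt(13)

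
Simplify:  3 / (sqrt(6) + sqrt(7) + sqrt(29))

(-42*sqrt(7) - 45*sqrt(6) + 3*sqrt(1218) + 24*sqrt(29))/44

Group as (sqrt(7) + sqrt(29)) + sqrt(6); multiply by (sqrt(7) + sqrt(29)) - sqrt(6), then rationalise the remaining surd.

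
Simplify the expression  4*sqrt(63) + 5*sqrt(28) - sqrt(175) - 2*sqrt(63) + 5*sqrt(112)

4*sqrt(63) = 12*sqrt(7); 5*sqrt(28) = 10*sqrt(7); sqrt(175) = 5*sqrt(7); 2*sqrt(63) = 6*sqrt(7); 5*sqrt(112) = 20*sqrt(7)
Combine: (12 + 10 - 5 - 6 + 20)·sqrt(7) = 31*sqrt(7)

31*sqrt(7)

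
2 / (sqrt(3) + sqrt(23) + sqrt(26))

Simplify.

Group as (sqrt(3) + sqrt(23)) + sqrt(26); multiply by (sqrt(3) + sqrt(23)) - sqrt(26), then rationalise the remaining surd.

(-sqrt(1794) + 3*sqrt(23) + 23*sqrt(3))/69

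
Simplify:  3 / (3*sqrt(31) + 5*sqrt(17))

(-9*sqrt(31) + 15*sqrt(17))/146

Multiply numerator and denominator by -5*sqrt(17) + 3*sqrt(31).
Denominator becomes -146; numerator becomes -15*sqrt(17) + 9*sqrt(31).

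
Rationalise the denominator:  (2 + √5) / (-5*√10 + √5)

Multiply numerator and denominator by √5 + 5*√10.
Denominator becomes -245; numerator becomes 2*√5 + 5 + 10*√10 + 25*√2.

(-25*√2 - 10*√10 - 5 - 2*√5)/245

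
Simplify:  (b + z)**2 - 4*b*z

After expansion: b**2 - 2*b*z + z**2 — a perfect-square trinomial.

(b - z)**2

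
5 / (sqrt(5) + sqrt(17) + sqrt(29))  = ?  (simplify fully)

Group as (sqrt(5) + sqrt(29)) + sqrt(17); multiply by (sqrt(5) + sqrt(29)) - sqrt(17), then rationalise the remaining surd.

(-10*sqrt(2465) - 35*sqrt(29) + 85*sqrt(17) + 205*sqrt(5))/291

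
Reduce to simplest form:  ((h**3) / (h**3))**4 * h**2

Inside the bracket: 1
Raise to the power 4: 1
Multiply by h**2: add exponents.

h**2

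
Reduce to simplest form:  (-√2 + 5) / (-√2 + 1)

Multiply numerator and denominator by 1 + √2.
Denominator becomes -1; numerator becomes 3 + 4*√2.

-4*√2 - 3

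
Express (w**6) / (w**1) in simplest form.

Quotient: w**5

w**5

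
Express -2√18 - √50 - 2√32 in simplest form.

-19*√2

2√18 = 6*√2; √50 = 5*√2; 2√32 = 8*√2
Combine: (-6 - 5 - 8)·√2 = -19*√2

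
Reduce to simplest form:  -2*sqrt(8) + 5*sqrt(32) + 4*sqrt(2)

2*sqrt(8) = 4*sqrt(2); 5*sqrt(32) = 20*sqrt(2); 4*sqrt(2) = 4*sqrt(2)
Combine: (-4 + 20 + 4)·sqrt(2) = 20*sqrt(2)

20*sqrt(2)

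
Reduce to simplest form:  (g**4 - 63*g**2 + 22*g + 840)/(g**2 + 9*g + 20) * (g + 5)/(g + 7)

g**2 - 11*g + 30

Factor: g**4 - 63*g**2 + 22*g + 840 = (g - 5)*(g + 7)*(g - 6)*(g + 4);  g**2 + 9*g + 20 = (g + 5)*(g + 4)
Cancel the common factors (g + 5), (g + 7), (g + 4).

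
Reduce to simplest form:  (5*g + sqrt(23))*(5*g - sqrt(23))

Product of conjugates: (P+Q)(P-Q) = P^2 - Q^2.

25*g^2 - 23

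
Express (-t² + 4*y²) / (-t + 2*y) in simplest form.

t + 2*y

Difference of squares: factor out (-t + 2*y).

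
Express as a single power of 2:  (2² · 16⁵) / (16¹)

2² = 2^2; 16⁵ = 2^20; 16¹ = 2^4
Combine exponents: 2^18

2^18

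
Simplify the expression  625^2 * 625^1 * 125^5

625^2 = 5^8; 625^1 = 5^4; 125^5 = 5^15
Combine exponents: 5^27

5^27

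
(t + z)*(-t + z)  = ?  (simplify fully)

-t^2 + z^2

Difference of squares with P = z, Q = t.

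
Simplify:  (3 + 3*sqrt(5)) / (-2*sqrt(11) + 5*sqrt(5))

(2*sqrt(11) + 5*sqrt(5) + 2*sqrt(55) + 25)/27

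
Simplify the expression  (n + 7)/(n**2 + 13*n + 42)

1/(n + 6)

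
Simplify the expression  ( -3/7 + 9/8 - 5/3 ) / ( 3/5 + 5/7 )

-815/1104

Numerator: -3/7 + 9/8 - 5/3 = -163/168
Denominator: 3/5 + 5/7 = 46/35
Divide: (-163/168) · (35/46) = -815/1104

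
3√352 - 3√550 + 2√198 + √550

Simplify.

3√352 = 12*√22; 3√550 = 15*√22; 2√198 = 6*√22; √550 = 5*√22
Combine: (12 - 15 + 6 + 5)·√22 = 8*√22

8*√22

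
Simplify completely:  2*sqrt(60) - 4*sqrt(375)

-16*sqrt(15)

2*sqrt(60) = 4*sqrt(15); 4*sqrt(375) = 20*sqrt(15)
Combine: (4 - 20)·sqrt(15) = -16*sqrt(15)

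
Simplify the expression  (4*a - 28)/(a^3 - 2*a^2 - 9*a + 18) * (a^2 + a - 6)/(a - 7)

Factor: 4*a - 28 = 4*(a - 7);  a^3 - 2*a^2 - 9*a + 18 = (a + 3)*(a - 2)*(a - 3);  a^2 + a - 6 = (a - 2)*(a + 3)
Cancel the common factors (a - 2), (a - 7), (a + 3).

4/(a - 3)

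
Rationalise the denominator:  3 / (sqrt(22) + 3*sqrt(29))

(-3*sqrt(22) + 9*sqrt(29))/239

Multiply numerator and denominator by -3*sqrt(29) + sqrt(22).
Denominator becomes -239; numerator becomes -9*sqrt(29) + 3*sqrt(22).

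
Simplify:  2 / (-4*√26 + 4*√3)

Multiply numerator and denominator by 4*√3 + 4*√26.
Denominator becomes -368; numerator becomes 8*√3 + 8*√26.

(-√26 - √3)/46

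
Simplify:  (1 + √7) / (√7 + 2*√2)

-7 - √7 + 2*√2 + 2*√14

Multiply numerator and denominator by -2*√2 + √7.
Denominator becomes -1; numerator becomes -2*√14 - 2*√2 + √7 + 7.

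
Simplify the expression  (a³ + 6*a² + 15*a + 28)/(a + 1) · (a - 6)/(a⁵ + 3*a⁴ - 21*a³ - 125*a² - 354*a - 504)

1/(a² + 4*a + 3)

Factor: a³ + 6*a² + 15*a + 28 = (a + 4)·(a² + 2*a + 7);  a⁵ + 3*a⁴ - 21*a³ - 125*a² - 354*a - 504 = (a - 6)·(a² + 2*a + 7)·(a + 3)·(a + 4)
Cancel the common factors (a² + 2*a + 7), (a + 4), (a - 6).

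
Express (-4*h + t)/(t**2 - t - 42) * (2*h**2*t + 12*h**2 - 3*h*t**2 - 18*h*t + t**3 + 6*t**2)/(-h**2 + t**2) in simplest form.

Factor: t**2 - t - 42 = (t + 6)*(t - 7);  2*h**2*t + 12*h**2 - 3*h*t**2 - 18*h*t + t**3 + 6*t**2 = (t + 6)*(-h + t)*(-2*h + t);  -h**2 + t**2 = (-h + t)*(h + t)
Cancel the common factors (-h + t), (t + 6).

(8*h**2 - 6*h*t + t**2)/(h*t - 7*h + t**2 - 7*t)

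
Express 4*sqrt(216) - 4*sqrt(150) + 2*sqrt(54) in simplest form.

10*sqrt(6)

4*sqrt(216) = 24*sqrt(6); 4*sqrt(150) = 20*sqrt(6); 2*sqrt(54) = 6*sqrt(6)
Combine: (24 - 20 + 6)·sqrt(6) = 10*sqrt(6)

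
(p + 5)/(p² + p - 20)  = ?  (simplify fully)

Factor: p² + p - 20 = (p - 4)·(p + 5)
Cancel the common factor (p + 5).

1/(p - 4)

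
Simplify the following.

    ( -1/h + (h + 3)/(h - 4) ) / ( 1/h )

(h² + 2*h + 4)/(h - 4)

Numerator: -1/h + (h + 3)/(h - 4) = (h² + 2*h + 4)/(h² - 4*h)
Denominator: 1/h = 1/h
Divide: ((h² + 2*h + 4)/(h² - 4*h)) · (h) = (h² + 2*h + 4)/(h - 4)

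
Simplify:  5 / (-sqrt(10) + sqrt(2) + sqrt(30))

Group as (sqrt(2) + sqrt(30)) - sqrt(10); multiply by (sqrt(2) + sqrt(30)) + sqrt(10), then rationalise the remaining surd.

(-95*sqrt(2) - 50*sqrt(6) + 55*sqrt(10) + 45*sqrt(30))/122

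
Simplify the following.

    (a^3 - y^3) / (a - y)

Apply the difference-of-cubes factorisation and cancel (a - y).

a^2 + a*y + y^2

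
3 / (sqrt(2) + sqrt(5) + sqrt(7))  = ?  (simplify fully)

(-3*sqrt(70) + 6*sqrt(5) + 15*sqrt(2))/20

Group as (sqrt(5) + sqrt(7)) + sqrt(2); multiply by (sqrt(5) + sqrt(7)) - sqrt(2), then rationalise the remaining surd.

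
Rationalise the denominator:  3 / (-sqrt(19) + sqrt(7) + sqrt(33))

(-21*sqrt(19) - 7*sqrt(33) + 45*sqrt(7) + 2*sqrt(4389))/161

Group as (sqrt(7) + sqrt(33)) - sqrt(19); multiply by (sqrt(7) + sqrt(33)) + sqrt(19), then rationalise the remaining surd.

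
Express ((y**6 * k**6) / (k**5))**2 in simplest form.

k**2*y**12

Inside the bracket: y**6 * k**1
Raise to the power 2: y**12 * k**2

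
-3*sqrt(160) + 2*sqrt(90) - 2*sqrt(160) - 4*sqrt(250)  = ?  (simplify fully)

3*sqrt(160) = 12*sqrt(10); 2*sqrt(90) = 6*sqrt(10); 2*sqrt(160) = 8*sqrt(10); 4*sqrt(250) = 20*sqrt(10)
Combine: (-12 + 6 - 8 - 20)·sqrt(10) = -34*sqrt(10)

-34*sqrt(10)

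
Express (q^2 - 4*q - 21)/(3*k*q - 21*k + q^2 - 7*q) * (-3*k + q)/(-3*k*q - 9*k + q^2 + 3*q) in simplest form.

1/(3*k + q)

Factor: q^2 - 4*q - 21 = (q + 3)*(q - 7);  3*k*q - 21*k + q^2 - 7*q = (q - 7)*(3*k + q);  -3*k*q - 9*k + q^2 + 3*q = (q + 3)*(-3*k + q)
Cancel the common factors (-3*k + q), (q - 7), (q + 3).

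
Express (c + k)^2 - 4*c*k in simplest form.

(c - k)^2

After expansion: c^2 - 2*c*k + k^2 — a perfect-square trinomial.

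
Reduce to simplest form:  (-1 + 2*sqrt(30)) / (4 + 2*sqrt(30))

(-5*sqrt(30) + 62)/52

Multiply numerator and denominator by -2*sqrt(30) + 4.
Denominator becomes -104; numerator becomes -124 + 10*sqrt(30).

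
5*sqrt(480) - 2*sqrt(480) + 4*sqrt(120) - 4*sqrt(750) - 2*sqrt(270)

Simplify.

5*sqrt(480) = 20*sqrt(30); 2*sqrt(480) = 8*sqrt(30); 4*sqrt(120) = 8*sqrt(30); 4*sqrt(750) = 20*sqrt(30); 2*sqrt(270) = 6*sqrt(30)
Combine: (20 - 8 + 8 - 20 - 6)·sqrt(30) = -6*sqrt(30)

-6*sqrt(30)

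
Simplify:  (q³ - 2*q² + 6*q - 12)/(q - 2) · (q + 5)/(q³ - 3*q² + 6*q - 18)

Factor: q³ - 2*q² + 6*q - 12 = (q² + 6)·(q - 2);  q³ - 3*q² + 6*q - 18 = (q - 3)·(q² + 6)
Cancel the common factors (q² + 6), (q - 2).

(q + 5)/(q - 3)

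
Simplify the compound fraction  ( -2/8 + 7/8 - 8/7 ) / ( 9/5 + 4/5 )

Numerator: -2/8 + 7/8 - 8/7 = -29/56
Denominator: 9/5 + 4/5 = 13/5
Divide: (-29/56) · (5/13) = -145/728

-145/728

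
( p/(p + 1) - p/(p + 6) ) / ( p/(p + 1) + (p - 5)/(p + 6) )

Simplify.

5*p/(2*p**2 + 2*p - 5)

Numerator: p/(p + 1) - p/(p + 6) = 5*p/(p**2 + 7*p + 6)
Denominator: p/(p + 1) + (p - 5)/(p + 6) = (2*p**2 + 2*p - 5)/(p**2 + 7*p + 6)
Divide: (5*p/(p**2 + 7*p + 6)) · ((p**2 + 7*p + 6)/(2*p**2 + 2*p - 5)) = 5*p/(2*p**2 + 2*p - 5)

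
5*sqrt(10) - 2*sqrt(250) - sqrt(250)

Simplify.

5*sqrt(10) = 5*sqrt(10); 2*sqrt(250) = 10*sqrt(10); sqrt(250) = 5*sqrt(10)
Combine: (5 - 10 - 5)·sqrt(10) = -10*sqrt(10)

-10*sqrt(10)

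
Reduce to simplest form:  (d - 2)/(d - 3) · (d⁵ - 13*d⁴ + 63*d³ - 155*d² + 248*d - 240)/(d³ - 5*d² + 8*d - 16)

d² - 7*d + 10

Factor: d⁵ - 13*d⁴ + 63*d³ - 155*d² + 248*d - 240 = (d - 4)·(d - 3)·(d² - d + 4)·(d - 5);  d³ - 5*d² + 8*d - 16 = (d - 4)·(d² - d + 4)
Cancel the common factors (d² - d + 4), (d - 3), (d - 4).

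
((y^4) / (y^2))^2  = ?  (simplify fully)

Inside the bracket: y^2
Raise to the power 2: y^4

y^4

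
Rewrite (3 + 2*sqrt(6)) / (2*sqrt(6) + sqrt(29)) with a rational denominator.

Multiply numerator and denominator by -sqrt(29) + 2*sqrt(6).
Denominator becomes -5; numerator becomes -2*sqrt(174) - 3*sqrt(29) + 6*sqrt(6) + 24.

(-24 - 6*sqrt(6) + 3*sqrt(29) + 2*sqrt(174))/5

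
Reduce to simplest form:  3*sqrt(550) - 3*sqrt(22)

12*sqrt(22)

3*sqrt(550) = 15*sqrt(22); 3*sqrt(22) = 3*sqrt(22)
Combine: (15 - 3)·sqrt(22) = 12*sqrt(22)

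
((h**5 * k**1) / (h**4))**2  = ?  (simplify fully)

h**2*k**2

Inside the bracket: h**1 * k**1
Raise to the power 2: h**2 * k**2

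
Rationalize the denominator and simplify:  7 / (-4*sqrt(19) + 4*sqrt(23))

(7*sqrt(19) + 7*sqrt(23))/16

Multiply numerator and denominator by 4*sqrt(19) + 4*sqrt(23).
Denominator becomes 64; numerator becomes 28*sqrt(19) + 28*sqrt(23).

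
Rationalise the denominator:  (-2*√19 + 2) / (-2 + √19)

(-34 - 2*√19)/15

Multiply numerator and denominator by -√19 - 2.
Denominator becomes -15; numerator becomes 2*√19 + 34.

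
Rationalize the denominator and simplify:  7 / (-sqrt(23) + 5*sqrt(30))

Multiply numerator and denominator by sqrt(23) + 5*sqrt(30).
Denominator becomes 727; numerator becomes 7*sqrt(23) + 35*sqrt(30).

(7*sqrt(23) + 35*sqrt(30))/727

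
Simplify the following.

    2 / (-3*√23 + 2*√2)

(-6*√23 - 4*√2)/199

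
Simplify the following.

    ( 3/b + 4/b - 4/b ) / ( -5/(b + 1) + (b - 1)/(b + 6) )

Numerator: 3/b + 4/b - 4/b = 3/b
Denominator: -5/(b + 1) + (b - 1)/(b + 6) = (b² - 5*b - 31)/(b² + 7*b + 6)
Divide: (3/b) · ((b² + 7*b + 6)/(b² - 5*b - 31)) = (3*b² + 21*b + 18)/(b³ - 5*b² - 31*b)

(3*b² + 21*b + 18)/(b³ - 5*b² - 31*b)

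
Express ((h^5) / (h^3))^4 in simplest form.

h^8

Inside the bracket: h^2
Raise to the power 4: h^8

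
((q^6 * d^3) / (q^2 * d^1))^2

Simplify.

d^4*q^8

Inside the bracket: q^4 * d^2
Raise to the power 2: q^8 * d^4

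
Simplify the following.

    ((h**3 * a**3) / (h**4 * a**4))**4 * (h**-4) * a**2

1/(a**2*h**8)

Inside the bracket: (h**-1) * (a**-1)
Raise to the power 4: (h**-4) * (a**-4)
Multiply by (h**-4) * a**2: add exponents.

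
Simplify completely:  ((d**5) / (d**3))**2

d**4

Inside the bracket: d**2
Raise to the power 2: d**4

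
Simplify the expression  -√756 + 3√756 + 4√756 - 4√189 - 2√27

√756 = 6*√21; 3√756 = 18*√21; 4√756 = 24*√21; 4√189 = 12*√21; 2√27 = 6*√3

-6*√3 + 24*√21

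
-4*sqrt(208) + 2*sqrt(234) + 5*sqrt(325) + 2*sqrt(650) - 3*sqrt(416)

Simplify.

4*sqrt(26) + 9*sqrt(13)

4*sqrt(208) = 16*sqrt(13); 2*sqrt(234) = 6*sqrt(26); 5*sqrt(325) = 25*sqrt(13); 2*sqrt(650) = 10*sqrt(26); 3*sqrt(416) = 12*sqrt(26)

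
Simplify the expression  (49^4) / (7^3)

49^4 = 7^8; 7^3 = 7^3
Combine exponents: 7^5

7^5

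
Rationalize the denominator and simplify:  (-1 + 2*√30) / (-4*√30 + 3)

Multiply numerator and denominator by 3 + 4*√30.
Denominator becomes -471; numerator becomes 2*√30 + 237.

(-237 - 2*√30)/471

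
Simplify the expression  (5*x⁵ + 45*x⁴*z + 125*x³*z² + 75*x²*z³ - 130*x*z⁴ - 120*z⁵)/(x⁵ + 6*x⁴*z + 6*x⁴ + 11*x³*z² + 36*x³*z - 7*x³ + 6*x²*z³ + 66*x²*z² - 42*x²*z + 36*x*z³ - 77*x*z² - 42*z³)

Factor: 5*x⁵ + 45*x⁴*z + 125*x³*z² + 75*x²*z³ - 130*x*z⁴ - 120*z⁵ = 5·(x + z)·(x + 3*z)·(x + 4*z)·(x + 2*z)·(x - z);  x⁵ + 6*x⁴*z + 6*x⁴ + 11*x³*z² + 36*x³*z - 7*x³ + 6*x²*z³ + 66*x²*z² - 42*x²*z + 36*x*z³ - 77*x*z² - 42*z³ = (x - 1)·(x + 2*z)·(x + z)·(x + 7)·(x + 3*z)
Cancel the common factors (x + z), (x + 3*z), (x + 2*z).

(5*x² + 15*x*z - 20*z²)/(x² + 6*x - 7)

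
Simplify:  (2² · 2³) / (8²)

2² = 2^2; 2³ = 2^3; 8² = 2^6
Combine exponents: 2^(-1)

2^(-1)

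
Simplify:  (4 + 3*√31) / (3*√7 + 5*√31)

Multiply numerator and denominator by -3*√7 + 5*√31.
Denominator becomes 712; numerator becomes -9*√217 - 12*√7 + 20*√31 + 465.

(-9*√217 - 12*√7 + 20*√31 + 465)/712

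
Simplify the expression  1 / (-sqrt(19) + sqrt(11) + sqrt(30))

(-11*sqrt(19) + 19*sqrt(11) + sqrt(6270))/418

Group as (sqrt(11) + sqrt(30)) - sqrt(19); multiply by (sqrt(11) + sqrt(30)) + sqrt(19), then rationalise the remaining surd.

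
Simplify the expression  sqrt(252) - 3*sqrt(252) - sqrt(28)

-14*sqrt(7)

sqrt(252) = 6*sqrt(7); 3*sqrt(252) = 18*sqrt(7); sqrt(28) = 2*sqrt(7)
Combine: (6 - 18 - 2)·sqrt(7) = -14*sqrt(7)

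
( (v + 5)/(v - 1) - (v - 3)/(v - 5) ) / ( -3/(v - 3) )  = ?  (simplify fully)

(-4*v^2 + 40*v - 84)/(3*v^2 - 18*v + 15)

Numerator: (v + 5)/(v - 1) - (v - 3)/(v - 5) = (4*v - 28)/(v^2 - 6*v + 5)
Denominator: -3/(v - 3) = -3/(v - 3)
Divide: ((4*v - 28)/(v^2 - 6*v + 5)) · (-v/3 + 1) = (-4*v^2 + 40*v - 84)/(3*v^2 - 18*v + 15)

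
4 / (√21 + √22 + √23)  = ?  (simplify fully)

(-√10626 + 10*√23 + 11*√22 + 12*√21)/181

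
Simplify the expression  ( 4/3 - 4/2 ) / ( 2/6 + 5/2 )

Numerator: 4/3 - 4/2 = -2/3
Denominator: 2/6 + 5/2 = 17/6
Divide: (-2/3) · (6/17) = -4/17

-4/17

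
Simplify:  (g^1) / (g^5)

Quotient: (g^-4)

g^(-4)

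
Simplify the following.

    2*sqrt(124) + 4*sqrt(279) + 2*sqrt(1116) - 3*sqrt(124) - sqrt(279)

19*sqrt(31)

2*sqrt(124) = 4*sqrt(31); 4*sqrt(279) = 12*sqrt(31); 2*sqrt(1116) = 12*sqrt(31); 3*sqrt(124) = 6*sqrt(31); sqrt(279) = 3*sqrt(31)
Combine: (4 + 12 + 12 - 6 - 3)·sqrt(31) = 19*sqrt(31)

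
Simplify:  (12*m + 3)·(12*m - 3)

Product of conjugates: (P+Q)(P-Q) = P^2 - Q^2.

144*m² - 9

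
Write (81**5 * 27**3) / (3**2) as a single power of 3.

3**27

81**5 = 3**20; 27**3 = 3**9; 3**2 = 3**2
Combine exponents: 3**27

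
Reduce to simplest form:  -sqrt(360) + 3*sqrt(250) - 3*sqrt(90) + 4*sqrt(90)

12*sqrt(10)

sqrt(360) = 6*sqrt(10); 3*sqrt(250) = 15*sqrt(10); 3*sqrt(90) = 9*sqrt(10); 4*sqrt(90) = 12*sqrt(10)
Combine: (-6 + 15 - 9 + 12)·sqrt(10) = 12*sqrt(10)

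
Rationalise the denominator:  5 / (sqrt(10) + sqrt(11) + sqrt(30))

(-100*sqrt(33) - 45*sqrt(30) + 145*sqrt(11) + 155*sqrt(10))/359

Group as (sqrt(10) + sqrt(11)) + sqrt(30); multiply by (sqrt(10) + sqrt(11)) - sqrt(30), then rationalise the remaining surd.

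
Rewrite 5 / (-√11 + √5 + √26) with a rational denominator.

(-10*√11 - 5*√26 + 16*√5 + √1430)/12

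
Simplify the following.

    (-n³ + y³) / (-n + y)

n² + n*y + y²

Factor as (a-b)(a^2+ab+b^2) with a=y, b=n.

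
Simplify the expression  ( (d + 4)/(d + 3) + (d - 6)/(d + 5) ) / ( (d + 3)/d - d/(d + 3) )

(2*d^3 + 6*d^2 + 2*d)/(6*d^2 + 39*d + 45)

Numerator: (d + 4)/(d + 3) + (d - 6)/(d + 5) = (2*d^2 + 6*d + 2)/(d^2 + 8*d + 15)
Denominator: (d + 3)/d - d/(d + 3) = (6*d + 9)/(d^2 + 3*d)
Divide: ((2*d^2 + 6*d + 2)/(d^2 + 8*d + 15)) · ((d^2 + 3*d)/(6*d + 9)) = (2*d^3 + 6*d^2 + 2*d)/(6*d^2 + 39*d + 45)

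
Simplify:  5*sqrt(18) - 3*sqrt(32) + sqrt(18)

6*sqrt(2)

5*sqrt(18) = 15*sqrt(2); 3*sqrt(32) = 12*sqrt(2); sqrt(18) = 3*sqrt(2)
Combine: (15 - 12 + 3)·sqrt(2) = 6*sqrt(2)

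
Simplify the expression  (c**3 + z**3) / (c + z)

c**2 - c*z + z**2

Factor as (a+b)(a**2-ab+b**2) with a=c, b=z.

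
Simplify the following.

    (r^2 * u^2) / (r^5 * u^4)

Quotient: (r^-3) * (u^-2)

1/(r^3*u^2)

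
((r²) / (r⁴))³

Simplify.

r^(-6)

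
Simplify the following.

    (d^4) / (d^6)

Quotient: (d^-2)

d^(-2)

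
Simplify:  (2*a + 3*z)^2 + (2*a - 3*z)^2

8*a^2 + 18*z^2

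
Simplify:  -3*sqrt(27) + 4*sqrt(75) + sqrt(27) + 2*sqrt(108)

26*sqrt(3)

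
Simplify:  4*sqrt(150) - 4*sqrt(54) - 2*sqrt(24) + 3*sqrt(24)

10*sqrt(6)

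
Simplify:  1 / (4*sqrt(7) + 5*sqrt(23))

(-4*sqrt(7) + 5*sqrt(23))/463

Multiply numerator and denominator by -5*sqrt(23) + 4*sqrt(7).
Denominator becomes -463; numerator becomes -5*sqrt(23) + 4*sqrt(7).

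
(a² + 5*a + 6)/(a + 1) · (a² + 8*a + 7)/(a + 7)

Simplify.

Factor: a² + 5*a + 6 = (a + 3)·(a + 2);  a² + 8*a + 7 = (a + 7)·(a + 1)
Cancel the common factors (a + 1), (a + 7).

a² + 5*a + 6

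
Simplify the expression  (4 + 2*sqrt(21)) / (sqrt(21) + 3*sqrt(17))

Multiply numerator and denominator by -3*sqrt(17) + sqrt(21).
Denominator becomes -132; numerator becomes -6*sqrt(357) - 12*sqrt(17) + 4*sqrt(21) + 42.

(-21 - 2*sqrt(21) + 6*sqrt(17) + 3*sqrt(357))/66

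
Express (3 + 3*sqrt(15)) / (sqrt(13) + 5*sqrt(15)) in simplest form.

Multiply numerator and denominator by -sqrt(13) + 5*sqrt(15).
Denominator becomes 362; numerator becomes -3*sqrt(195) - 3*sqrt(13) + 15*sqrt(15) + 225.

(-3*sqrt(195) - 3*sqrt(13) + 15*sqrt(15) + 225)/362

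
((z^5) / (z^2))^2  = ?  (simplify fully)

Inside the bracket: z^3
Raise to the power 2: z^6

z^6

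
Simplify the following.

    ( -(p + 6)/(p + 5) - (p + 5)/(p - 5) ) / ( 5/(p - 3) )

(-2*p³ - 5*p² + 38*p - 15)/(5*p² - 125)

Numerator: -(p + 6)/(p + 5) - (p + 5)/(p - 5) = (-2*p² - 11*p + 5)/(p² - 25)
Denominator: 5/(p - 3) = 5/(p - 3)
Divide: ((-2*p² - 11*p + 5)/(p² - 25)) · (p/5 - 3/5) = (-2*p³ - 5*p² + 38*p - 15)/(5*p² - 125)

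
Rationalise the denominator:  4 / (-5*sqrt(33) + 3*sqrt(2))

(-20*sqrt(33) - 12*sqrt(2))/807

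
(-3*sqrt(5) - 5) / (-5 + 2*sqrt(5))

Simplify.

Multiply numerator and denominator by -5 - 2*sqrt(5).
Denominator becomes 5; numerator becomes 55 + 25*sqrt(5).

11 + 5*sqrt(5)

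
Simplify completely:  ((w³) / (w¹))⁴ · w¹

Inside the bracket: w²
Raise to the power 4: w⁸
Multiply by w¹: add exponents.

w⁹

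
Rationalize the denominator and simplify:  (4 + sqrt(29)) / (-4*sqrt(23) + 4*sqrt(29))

Multiply numerator and denominator by 4*sqrt(23) + 4*sqrt(29).
Denominator becomes 96; numerator becomes 16*sqrt(23) + 16*sqrt(29) + 4*sqrt(667) + 116.

(4*sqrt(23) + 4*sqrt(29) + sqrt(667) + 29)/24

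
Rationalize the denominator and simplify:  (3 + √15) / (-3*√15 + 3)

(-9 - 2*√15)/21

Multiply numerator and denominator by 3 + 3*√15.
Denominator becomes -126; numerator becomes 12*√15 + 54.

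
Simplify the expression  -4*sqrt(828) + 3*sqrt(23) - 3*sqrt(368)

4*sqrt(828) = 24*sqrt(23); 3*sqrt(23) = 3*sqrt(23); 3*sqrt(368) = 12*sqrt(23)
Combine: (-24 + 3 - 12)·sqrt(23) = -33*sqrt(23)

-33*sqrt(23)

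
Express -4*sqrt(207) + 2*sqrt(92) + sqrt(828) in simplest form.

4*sqrt(207) = 12*sqrt(23); 2*sqrt(92) = 4*sqrt(23); sqrt(828) = 6*sqrt(23)
Combine: (-12 + 4 + 6)·sqrt(23) = -2*sqrt(23)

-2*sqrt(23)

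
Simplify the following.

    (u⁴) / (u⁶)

u^(-2)

Quotient: (u^-2)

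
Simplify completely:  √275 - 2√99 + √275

4*√11

√275 = 5*√11; 2√99 = 6*√11; √275 = 5*√11
Combine: (5 - 6 + 5)·√11 = 4*√11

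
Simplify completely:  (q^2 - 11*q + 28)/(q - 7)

Factor: q^2 - 11*q + 28 = (q - 7)*(q - 4)
Cancel the common factor (q - 7).

q - 4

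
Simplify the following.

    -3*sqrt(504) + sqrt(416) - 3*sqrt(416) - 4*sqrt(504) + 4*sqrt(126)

-30*sqrt(14) - 8*sqrt(26)

3*sqrt(504) = 18*sqrt(14); sqrt(416) = 4*sqrt(26); 3*sqrt(416) = 12*sqrt(26); 4*sqrt(504) = 24*sqrt(14); 4*sqrt(126) = 12*sqrt(14)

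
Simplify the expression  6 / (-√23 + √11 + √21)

(-18*√23 + 26*√21 + 66*√11 + 4*√5313)/281

Group as (√11 + √21) - √23; multiply by (√11 + √21) + √23, then rationalise the remaining surd.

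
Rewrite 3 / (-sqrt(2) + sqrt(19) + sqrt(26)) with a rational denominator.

(-129*sqrt(2) - 15*sqrt(26) + 27*sqrt(19) + 12*sqrt(247))/127

Group as (sqrt(19) + sqrt(26)) - sqrt(2); multiply by (sqrt(19) + sqrt(26)) + sqrt(2), then rationalise the remaining surd.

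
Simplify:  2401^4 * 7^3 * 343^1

2401^4 = 7^16; 7^3 = 7^3; 343^1 = 7^3
Combine exponents: 7^22

7^22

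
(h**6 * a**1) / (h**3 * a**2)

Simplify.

Quotient: h**3 * (a**-1)

h**3/a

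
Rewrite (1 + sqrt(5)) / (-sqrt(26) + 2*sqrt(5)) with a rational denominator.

(-sqrt(130) - 10 - sqrt(26) - 2*sqrt(5))/6

Multiply numerator and denominator by 2*sqrt(5) + sqrt(26).
Denominator becomes -6; numerator becomes 2*sqrt(5) + sqrt(26) + 10 + sqrt(130).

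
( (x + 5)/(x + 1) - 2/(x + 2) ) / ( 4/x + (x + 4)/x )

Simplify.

(x³ + 5*x² + 8*x)/(x³ + 11*x² + 26*x + 16)

Numerator: (x + 5)/(x + 1) - 2/(x + 2) = (x² + 5*x + 8)/(x² + 3*x + 2)
Denominator: 4/x + (x + 4)/x = (x + 8)/x
Divide: ((x² + 5*x + 8)/(x² + 3*x + 2)) · (x/(x + 8)) = (x³ + 5*x² + 8*x)/(x³ + 11*x² + 26*x + 16)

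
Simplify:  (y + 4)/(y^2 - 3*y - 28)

Factor: y^2 - 3*y - 28 = (y - 7)*(y + 4)
Cancel the common factor (y + 4).

1/(y - 7)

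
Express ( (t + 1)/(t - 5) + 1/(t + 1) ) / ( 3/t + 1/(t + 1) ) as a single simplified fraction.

Numerator: (t + 1)/(t - 5) + 1/(t + 1) = (t^2 + 3*t - 4)/(t^2 - 4*t - 5)
Denominator: 3/t + 1/(t + 1) = (4*t + 3)/(t^2 + t)
Divide: ((t^2 + 3*t - 4)/(t^2 - 4*t - 5)) · ((t^2 + t)/(4*t + 3)) = (t^3 + 3*t^2 - 4*t)/(4*t^2 - 17*t - 15)

(t^3 + 3*t^2 - 4*t)/(4*t^2 - 17*t - 15)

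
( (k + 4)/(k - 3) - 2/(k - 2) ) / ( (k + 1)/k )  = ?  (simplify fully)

(k**3 - 2*k)/(k**3 - 4*k**2 + k + 6)

Numerator: (k + 4)/(k - 3) - 2/(k - 2) = (k**2 - 2)/(k**2 - 5*k + 6)
Denominator: (k + 1)/k = (k + 1)/k
Divide: ((k**2 - 2)/(k**2 - 5*k + 6)) · (k/(k + 1)) = (k**3 - 2*k)/(k**3 - 4*k**2 + k + 6)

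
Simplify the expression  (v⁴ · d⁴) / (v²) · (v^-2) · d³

Quotient: v² · d⁴
Multiply by (v^-2) · d³: add exponents.

d⁷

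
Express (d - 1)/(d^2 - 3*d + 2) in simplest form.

1/(d - 2)

Factor: d^2 - 3*d + 2 = (d - 1)*(d - 2)
Cancel the common factor (d - 1).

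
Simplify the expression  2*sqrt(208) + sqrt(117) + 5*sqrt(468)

2*sqrt(208) = 8*sqrt(13); sqrt(117) = 3*sqrt(13); 5*sqrt(468) = 30*sqrt(13)
Combine: (8 + 3 + 30)·sqrt(13) = 41*sqrt(13)

41*sqrt(13)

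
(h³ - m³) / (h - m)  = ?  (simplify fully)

Factor as (a-b)(a^2+ab+b^2) with a=h, b=m.

h² + h*m + m²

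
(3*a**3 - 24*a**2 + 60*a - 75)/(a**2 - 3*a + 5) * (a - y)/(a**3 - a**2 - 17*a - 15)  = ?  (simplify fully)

Factor: 3*a**3 - 24*a**2 + 60*a - 75 = 3*(a - 5)*(a**2 - 3*a + 5);  a**3 - a**2 - 17*a - 15 = (a + 1)*(a + 3)*(a - 5)
Cancel the common factors (a**2 - 3*a + 5), (a - 5).

(3*a - 3*y)/(a**2 + 4*a + 3)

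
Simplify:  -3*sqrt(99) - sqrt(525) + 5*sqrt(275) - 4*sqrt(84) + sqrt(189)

-10*sqrt(21) + 16*sqrt(11)

3*sqrt(99) = 9*sqrt(11); sqrt(525) = 5*sqrt(21); 5*sqrt(275) = 25*sqrt(11); 4*sqrt(84) = 8*sqrt(21); sqrt(189) = 3*sqrt(21)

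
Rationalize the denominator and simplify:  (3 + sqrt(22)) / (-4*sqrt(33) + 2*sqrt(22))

Multiply numerator and denominator by 2*sqrt(22) + 4*sqrt(33).
Denominator becomes -440; numerator becomes 6*sqrt(22) + 44 + 12*sqrt(33) + 44*sqrt(6).

(-22*sqrt(6) - 6*sqrt(33) - 22 - 3*sqrt(22))/220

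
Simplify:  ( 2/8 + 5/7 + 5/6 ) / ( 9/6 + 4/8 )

Numerator: 2/8 + 5/7 + 5/6 = 151/84
Denominator: 9/6 + 4/8 = 2
Divide: (151/84) · (1/2) = 151/168

151/168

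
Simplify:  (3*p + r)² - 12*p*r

(3*p - r)²

Expand the square and combine the 12*p*r term.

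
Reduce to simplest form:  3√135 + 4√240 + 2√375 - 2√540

23*√15

3√135 = 9*√15; 4√240 = 16*√15; 2√375 = 10*√15; 2√540 = 12*√15
Combine: (9 + 16 + 10 - 12)·√15 = 23*√15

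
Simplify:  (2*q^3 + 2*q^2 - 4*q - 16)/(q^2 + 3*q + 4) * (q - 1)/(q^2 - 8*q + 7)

(2*q - 4)/(q - 7)

Factor: 2*q^3 + 2*q^2 - 4*q - 16 = 2*(q - 2)*(q^2 + 3*q + 4);  q^2 - 8*q + 7 = (q - 1)*(q - 7)
Cancel the common factors (q^2 + 3*q + 4), (q - 1).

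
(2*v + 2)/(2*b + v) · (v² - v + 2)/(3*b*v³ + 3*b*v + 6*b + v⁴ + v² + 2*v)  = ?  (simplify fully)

2/(6*b² + 5*b*v + v²)

Factor: 2*v + 2 = 2·(v + 1);  3*b*v³ + 3*b*v + 6*b + v⁴ + v² + 2*v = (v² - v + 2)·(3*b + v)·(v + 1)
Cancel the common factors (v² - v + 2), (v + 1).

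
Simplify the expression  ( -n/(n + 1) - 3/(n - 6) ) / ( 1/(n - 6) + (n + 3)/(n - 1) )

(-n³ + 4*n² - 6*n + 3)/(n³ - n² - 21*n - 19)

Numerator: -n/(n + 1) - 3/(n - 6) = (-n² + 3*n - 3)/(n² - 5*n - 6)
Denominator: 1/(n - 6) + (n + 3)/(n - 1) = (n² - 2*n - 19)/(n² - 7*n + 6)
Divide: ((-n² + 3*n - 3)/(n² - 5*n - 6)) · ((n² - 7*n + 6)/(n² - 2*n - 19)) = (-n³ + 4*n² - 6*n + 3)/(n³ - n² - 21*n - 19)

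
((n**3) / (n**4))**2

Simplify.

Inside the bracket: (n**-1)
Raise to the power 2: (n**-2)

n**(-2)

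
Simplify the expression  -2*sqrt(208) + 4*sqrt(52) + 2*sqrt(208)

2*sqrt(208) = 8*sqrt(13); 4*sqrt(52) = 8*sqrt(13); 2*sqrt(208) = 8*sqrt(13)
Combine: (-8 + 8 + 8)·sqrt(13) = 8*sqrt(13)

8*sqrt(13)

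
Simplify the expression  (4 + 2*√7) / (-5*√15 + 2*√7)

(-10*√105 - 20*√15 - 28 - 8*√7)/347

Multiply numerator and denominator by 2*√7 + 5*√15.
Denominator becomes -347; numerator becomes 8*√7 + 28 + 20*√15 + 10*√105.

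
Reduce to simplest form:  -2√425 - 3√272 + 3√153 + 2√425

-3*√17

2√425 = 10*√17; 3√272 = 12*√17; 3√153 = 9*√17; 2√425 = 10*√17
Combine: (-10 - 12 + 9 + 10)·√17 = -3*√17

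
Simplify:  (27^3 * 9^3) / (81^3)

3^3

27^3 = 3^9; 9^3 = 3^6; 81^3 = 3^12
Combine exponents: 3^3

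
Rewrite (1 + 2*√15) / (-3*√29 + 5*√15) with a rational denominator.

Multiply numerator and denominator by 3*√29 + 5*√15.
Denominator becomes 114; numerator becomes 3*√29 + 5*√15 + 6*√435 + 150.

(3*√29 + 5*√15 + 6*√435 + 150)/114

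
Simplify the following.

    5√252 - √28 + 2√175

38*√7

5√252 = 30*√7; √28 = 2*√7; 2√175 = 10*√7
Combine: (30 - 2 + 10)·√7 = 38*√7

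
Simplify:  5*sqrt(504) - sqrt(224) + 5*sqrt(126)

41*sqrt(14)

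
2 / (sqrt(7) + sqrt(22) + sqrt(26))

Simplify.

(-8*sqrt(1001) + 6*sqrt(26) + 22*sqrt(22) + 82*sqrt(7))/607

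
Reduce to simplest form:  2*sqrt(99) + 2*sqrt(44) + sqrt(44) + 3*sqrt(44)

18*sqrt(11)

2*sqrt(99) = 6*sqrt(11); 2*sqrt(44) = 4*sqrt(11); sqrt(44) = 2*sqrt(11); 3*sqrt(44) = 6*sqrt(11)
Combine: (6 + 4 + 2 + 6)·sqrt(11) = 18*sqrt(11)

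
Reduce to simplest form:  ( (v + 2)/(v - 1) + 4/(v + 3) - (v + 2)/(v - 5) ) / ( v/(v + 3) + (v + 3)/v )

Numerator: (v + 2)/(v - 1) + 4/(v + 3) - (v + 2)/(v - 5) = (-44*v - 4)/(v^3 - 3*v^2 - 13*v + 15)
Denominator: v/(v + 3) + (v + 3)/v = (2*v^2 + 6*v + 9)/(v^2 + 3*v)
Divide: ((-44*v - 4)/(v^3 - 3*v^2 - 13*v + 15)) · ((v^2 + 3*v)/(2*v^2 + 6*v + 9)) = (-44*v^2 - 4*v)/(2*v^4 - 6*v^3 - 17*v^2 - 24*v + 45)

(-44*v^2 - 4*v)/(2*v^4 - 6*v^3 - 17*v^2 - 24*v + 45)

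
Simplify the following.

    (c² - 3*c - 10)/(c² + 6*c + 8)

Factor: c² - 3*c - 10 = (c + 2)·(c - 5);  c² + 6*c + 8 = (c + 2)·(c + 4)
Cancel the common factor (c + 2).

(c - 5)/(c + 4)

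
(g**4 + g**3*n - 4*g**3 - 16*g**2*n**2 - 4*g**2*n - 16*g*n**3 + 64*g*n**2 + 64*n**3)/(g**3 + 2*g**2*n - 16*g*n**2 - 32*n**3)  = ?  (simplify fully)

Factor: g**4 + g**3*n - 4*g**3 - 16*g**2*n**2 - 4*g**2*n - 16*g*n**3 + 64*g*n**2 + 64*n**3 = (g + n)*(g - 4)*(g + 4*n)*(g - 4*n);  g**3 + 2*g**2*n - 16*g*n**2 - 32*n**3 = (g + 2*n)*(g - 4*n)*(g + 4*n)
Cancel the common factors (g + 4*n), (g - 4*n).

(g**2 + g*n - 4*g - 4*n)/(g + 2*n)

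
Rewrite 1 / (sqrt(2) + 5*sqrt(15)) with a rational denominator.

Multiply numerator and denominator by -5*sqrt(15) + sqrt(2).
Denominator becomes -373; numerator becomes -5*sqrt(15) + sqrt(2).

(-sqrt(2) + 5*sqrt(15))/373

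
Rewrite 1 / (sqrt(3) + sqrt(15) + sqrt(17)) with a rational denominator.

(-6*sqrt(85) + sqrt(17) + 5*sqrt(15) + 29*sqrt(3))/179

Group as (sqrt(3) + sqrt(17)) + sqrt(15); multiply by (sqrt(3) + sqrt(17)) - sqrt(15), then rationalise the remaining surd.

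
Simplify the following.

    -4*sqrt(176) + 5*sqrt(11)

-11*sqrt(11)

4*sqrt(176) = 16*sqrt(11); 5*sqrt(11) = 5*sqrt(11)
Combine: (-16 + 5)·sqrt(11) = -11*sqrt(11)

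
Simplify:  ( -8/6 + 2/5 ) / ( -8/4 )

Numerator: -8/6 + 2/5 = -14/15
Denominator: -8/4 = -2
Divide: (-14/15) · (-1/2) = 7/15

7/15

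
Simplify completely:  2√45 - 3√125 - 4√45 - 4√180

2√45 = 6*√5; 3√125 = 15*√5; 4√45 = 12*√5; 4√180 = 24*√5
Combine: (6 - 15 - 12 - 24)·√5 = -45*√5

-45*√5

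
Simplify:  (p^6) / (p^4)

p^2

Quotient: p^2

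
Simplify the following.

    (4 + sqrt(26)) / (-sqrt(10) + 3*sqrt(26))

(2*sqrt(10) + sqrt(65) + 6*sqrt(26) + 39)/112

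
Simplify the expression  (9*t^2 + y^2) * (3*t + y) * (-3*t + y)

-81*t^4 + y^4

(y+(3*t))(y-(3*t)) = -9*t^2 + y^2; continue pairing.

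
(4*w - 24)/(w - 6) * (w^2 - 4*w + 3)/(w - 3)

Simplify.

Factor: 4*w - 24 = 4*(w - 6);  w^2 - 4*w + 3 = (w - 3)*(w - 1)
Cancel the common factors (w - 3), (w - 6).

4*w - 4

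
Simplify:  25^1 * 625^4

25^1 = 5^2; 625^4 = 5^16
Combine exponents: 5^18

5^18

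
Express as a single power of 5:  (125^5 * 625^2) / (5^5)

125^5 = 5^15; 625^2 = 5^8; 5^5 = 5^5
Combine exponents: 5^18

5^18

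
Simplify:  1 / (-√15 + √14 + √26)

Group as (√14 + √26) - √15; multiply by (√14 + √26) + √15, then rationalise the remaining surd.

(-25*√15 + 3*√26 + 27*√14 + 4*√1365)/831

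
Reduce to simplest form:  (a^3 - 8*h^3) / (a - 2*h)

a^2 + 2*a*h + 4*h^2

a^3 - (2*h)^3 = (a - 2*h)(a^2 + 2*a*h + 4*h^2).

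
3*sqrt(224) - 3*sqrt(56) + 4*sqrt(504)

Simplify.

30*sqrt(14)

3*sqrt(224) = 12*sqrt(14); 3*sqrt(56) = 6*sqrt(14); 4*sqrt(504) = 24*sqrt(14)
Combine: (12 - 6 + 24)·sqrt(14) = 30*sqrt(14)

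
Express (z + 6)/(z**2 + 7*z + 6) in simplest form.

1/(z + 1)

Factor: z**2 + 7*z + 6 = (z + 1)*(z + 6)
Cancel the common factor (z + 6).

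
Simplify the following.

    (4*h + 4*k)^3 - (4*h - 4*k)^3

Write as f((4*h),(4*k)) - f((4*h),-(4*k)) and expand.

128*k*(3*h^2 + k^2)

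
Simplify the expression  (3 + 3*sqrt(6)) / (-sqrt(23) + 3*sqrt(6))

(3*sqrt(23) + 9*sqrt(6) + 3*sqrt(138) + 54)/31

Multiply numerator and denominator by sqrt(23) + 3*sqrt(6).
Denominator becomes 31; numerator becomes 3*sqrt(23) + 9*sqrt(6) + 3*sqrt(138) + 54.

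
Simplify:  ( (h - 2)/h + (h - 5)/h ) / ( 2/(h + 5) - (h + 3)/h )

(-2*h^2 - 3*h + 35)/(h^2 + 6*h + 15)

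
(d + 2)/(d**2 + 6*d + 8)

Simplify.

Factor: d**2 + 6*d + 8 = (d + 2)*(d + 4)
Cancel the common factor (d + 2).

1/(d + 4)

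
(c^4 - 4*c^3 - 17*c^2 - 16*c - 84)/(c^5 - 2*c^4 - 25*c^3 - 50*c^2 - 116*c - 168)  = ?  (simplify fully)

1/(c + 2)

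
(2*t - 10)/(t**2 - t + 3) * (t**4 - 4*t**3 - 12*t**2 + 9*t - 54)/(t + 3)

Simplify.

Factor: 2*t - 10 = 2*(t - 5);  t**4 - 4*t**3 - 12*t**2 + 9*t - 54 = (t - 6)*(t + 3)*(t**2 - t + 3)
Cancel the common factors (t**2 - t + 3), (t + 3).

2*t**2 - 22*t + 60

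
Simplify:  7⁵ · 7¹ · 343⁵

7⁵ = 7^5; 7¹ = 7^1; 343⁵ = 7^15
Combine exponents: 7^21

7^21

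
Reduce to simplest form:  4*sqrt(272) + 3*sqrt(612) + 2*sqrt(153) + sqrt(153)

4*sqrt(272) = 16*sqrt(17); 3*sqrt(612) = 18*sqrt(17); 2*sqrt(153) = 6*sqrt(17); sqrt(153) = 3*sqrt(17)
Combine: (16 + 18 + 6 + 3)·sqrt(17) = 43*sqrt(17)

43*sqrt(17)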